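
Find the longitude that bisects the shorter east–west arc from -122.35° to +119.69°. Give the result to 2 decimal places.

Signed shortest Δλ from -122.35° to +119.69° is -117.96°.
Midpoint longitude = -122.35° + (-117.96°)/2 = -122.35° − 58.98° = -181.33°.
Normalise into (−180°, 180°]: +178.67°.
(The naïve average (-122.35 + +119.69)/2 = -1.33° is on the wrong side of the globe.)

+178.67°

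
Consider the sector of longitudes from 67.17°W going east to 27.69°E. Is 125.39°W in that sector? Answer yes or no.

No

Band width going east from -67.17° to +27.69°: ((27.69 − -67.17) mod 360) = 94.86°.
Offset of -125.39° east of the west edge: ((-125.39 − -67.17) mod 360) = 301.78°.
301.78° > 94.86° ⇒ outside.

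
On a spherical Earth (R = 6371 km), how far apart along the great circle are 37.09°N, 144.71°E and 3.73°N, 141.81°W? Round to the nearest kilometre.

8295 km

Δλ = -141.81 − 144.71 = -286.52°; wrapped into (−180°, 180°]: 73.48°.
Δφ = 3.73 − 37.09 = -33.36°.
a = sin²(Δφ/2) + cos φ₁ · cos φ₂ · sin²(Δλ/2) = 0.367213.
c = 2·atan2(√a, √(1−a)) = 1.30200 rad → d = 6371·c ≈ 8295.02 km.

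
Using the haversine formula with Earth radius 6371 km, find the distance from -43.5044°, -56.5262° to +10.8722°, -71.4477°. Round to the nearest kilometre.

Δλ = -71.4477 − -56.5262 = -14.9215°.
Δφ = 10.8722 − -43.5044 = 54.3766°.
a = sin²(Δφ/2) + cos φ₁ · cos φ₂ · sin²(Δλ/2) = 0.220782.
c = 2·atan2(√a, √(1−a)) = 0.97830 rad → d = 6371·c ≈ 6232.73 km.

6233 km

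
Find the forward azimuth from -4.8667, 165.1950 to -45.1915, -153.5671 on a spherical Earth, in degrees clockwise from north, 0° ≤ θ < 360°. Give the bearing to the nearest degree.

145°

Δλ = -153.5671 − 165.1950 = -318.7621°; wrapped into (−180°, 180°]: 41.2379°.
θ = atan2( sin Δλ · cos φ₂ , cos φ₁ · sin φ₂ − sin φ₁ · cos φ₂ · cos Δλ )
  = atan2(0.46456, -0.66195) = 144.939° → normalised to [0°, 360°): 144.939°.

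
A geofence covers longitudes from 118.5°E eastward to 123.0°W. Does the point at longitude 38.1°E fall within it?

No

Band width going east from +118.5° to -123.0°: ((-123.0 − 118.5) mod 360) = 118.5°.
Offset of +38.1° east of the west edge: ((38.1 − 118.5) mod 360) = 279.6°.
279.6° > 118.5° ⇒ outside.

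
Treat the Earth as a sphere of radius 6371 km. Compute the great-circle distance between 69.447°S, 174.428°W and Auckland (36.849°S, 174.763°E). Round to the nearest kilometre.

3683 km

Δλ = 174.763 − -174.428 = 349.191°; wrapped into (−180°, 180°]: -10.809°.
Δφ = -36.849 − -69.447 = 32.598°.
a = sin²(Δφ/2) + cos φ₁ · cos φ₂ · sin²(Δλ/2) = 0.081257.
c = 2·atan2(√a, √(1−a)) = 0.57813 rad → d = 6371·c ≈ 3683.26 km.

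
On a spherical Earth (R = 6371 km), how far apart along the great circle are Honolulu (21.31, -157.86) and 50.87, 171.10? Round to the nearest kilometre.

4250 km

Δλ = 171.10 − -157.86 = 328.96°; wrapped into (−180°, 180°]: -31.04°.
Δφ = 50.87 − 21.31 = 29.56°.
a = sin²(Δφ/2) + cos φ₁ · cos φ₂ · sin²(Δλ/2) = 0.107174.
c = 2·atan2(√a, √(1−a)) = 0.66705 rad → d = 6371·c ≈ 4249.76 km.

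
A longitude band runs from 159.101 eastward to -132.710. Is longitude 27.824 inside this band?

No

Band width going east from +159.101° to -132.710°: ((-132.710 − 159.101) mod 360) = 68.189°.
Offset of +27.824° east of the west edge: ((27.824 − 159.101) mod 360) = 228.723°.
228.723° > 68.189° ⇒ outside.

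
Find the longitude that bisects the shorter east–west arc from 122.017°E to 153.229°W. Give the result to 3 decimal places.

Signed shortest Δλ from +122.017° to -153.229° is +84.754°.
Midpoint longitude = +122.017° + (+84.754°)/2 = +122.017° + 42.377° = +164.394°.
(The naïve average (+122.017 + -153.229)/2 = -15.606° is on the wrong side of the globe.)

164.394°E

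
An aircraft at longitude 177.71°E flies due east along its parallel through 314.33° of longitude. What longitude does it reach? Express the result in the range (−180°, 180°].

132.04°E

Start at +177.71°; shift +314.33° → +492.04°.
+492.04° lies outside (−180°, 180°]; subtract 360° → +132.04°.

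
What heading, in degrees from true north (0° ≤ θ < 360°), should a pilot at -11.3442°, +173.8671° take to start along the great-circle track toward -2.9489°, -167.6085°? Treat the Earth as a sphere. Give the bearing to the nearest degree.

67°

Δλ = -167.6085 − 173.8671 = -341.4756°; wrapped into (−180°, 180°]: 18.5244°.
θ = atan2( sin Δλ · cos φ₂ , cos φ₁ · sin φ₂ − sin φ₁ · cos φ₂ · cos Δλ )
  = atan2(0.31729, 0.13582) = 66.825° → normalised to [0°, 360°): 66.825°.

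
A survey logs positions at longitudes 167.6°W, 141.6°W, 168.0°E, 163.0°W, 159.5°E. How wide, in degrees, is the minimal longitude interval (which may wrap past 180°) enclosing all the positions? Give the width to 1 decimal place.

Sort the longitudes: -167.6°, -163.0°, -141.6°, +159.5°, +168.0°.
Eastward gaps between consecutive values (wrapping around): 4.6°, 21.4°, 301.1°, 8.5°, 24.4°.
Largest gap = 301.1° ⇒ minimal covering band is its complement: 360° − 301.1° = 58.9°.
Band runs from +159.5° eastward to -141.6°, crossing the antimeridian.

58.9°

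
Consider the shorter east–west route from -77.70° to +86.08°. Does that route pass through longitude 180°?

No

Signed shortest Δλ = ((86.08 − -77.70 + 180) mod 360) − 180 = 163.78°.
Going east by 163.78° from -77.70° reaches +86.08° without touching 180°.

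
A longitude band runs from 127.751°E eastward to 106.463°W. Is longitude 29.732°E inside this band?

Band width going east from +127.751° to -106.463°: ((-106.463 − 127.751) mod 360) = 125.786°.
Offset of +29.732° east of the west edge: ((29.732 − 127.751) mod 360) = 261.981°.
261.981° > 125.786° ⇒ outside.

No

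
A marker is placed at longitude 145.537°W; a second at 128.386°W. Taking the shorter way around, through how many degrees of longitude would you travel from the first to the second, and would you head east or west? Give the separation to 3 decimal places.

17.151° east

Raw difference: -128.386 − -145.537 = 17.151°.
Normalise into (−180°, 180°]: 17.151° stays 17.151°.
Positive ⇒ the second point lies to the east; separation 17.151°.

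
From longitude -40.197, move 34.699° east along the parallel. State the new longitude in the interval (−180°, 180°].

-5.498°

Start at -40.197°; shift +34.699° → -5.498°.
-5.498° already lies in (−180°, 180°].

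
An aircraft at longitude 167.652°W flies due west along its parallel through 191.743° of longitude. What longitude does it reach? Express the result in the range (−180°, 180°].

0.605°E

Start at -167.652°; shift −191.743° → -359.395°.
-359.395° lies outside (−180°, 180°]; add 360° → +0.605°.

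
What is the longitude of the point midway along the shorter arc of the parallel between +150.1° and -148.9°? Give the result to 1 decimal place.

Signed shortest Δλ from +150.1° to -148.9° is +61.0°.
Midpoint longitude = +150.1° + (+61.0°)/2 = +150.1° + 30.5° = +180.6°.
Normalise into (−180°, 180°]: -179.4°.
(The naïve average (+150.1 + -148.9)/2 = 0.6° is on the wrong side of the globe.)

-179.4°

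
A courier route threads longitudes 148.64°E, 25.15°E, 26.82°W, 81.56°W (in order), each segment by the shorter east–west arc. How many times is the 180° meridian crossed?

Leg 1: +148.64° → +25.15°, shortest Δλ = -123.49° (west) — does not cross 180°.
Leg 2: +25.15° → -26.82°, shortest Δλ = -51.97° (west) — does not cross 180°.
Leg 3: -26.82° → -81.56°, shortest Δλ = -54.74° (west) — does not cross 180°.
Total crossings: 0.

0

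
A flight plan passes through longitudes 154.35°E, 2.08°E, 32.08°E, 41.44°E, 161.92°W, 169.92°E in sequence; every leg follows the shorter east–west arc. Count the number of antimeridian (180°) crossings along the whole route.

Leg 1: +154.35° → +2.08°, shortest Δλ = -152.27° (west) — does not cross 180°.
Leg 2: +2.08° → +32.08°, shortest Δλ = 30.0° (east) — does not cross 180°.
Leg 3: +32.08° → +41.44°, shortest Δλ = 9.36° (east) — does not cross 180°.
Leg 4: +41.44° → -161.92°, shortest Δλ = 156.64° (east) — crosses 180°.
Leg 5: -161.92° → +169.92°, shortest Δλ = -28.16° (west) — crosses 180°.
Total crossings: 2.

2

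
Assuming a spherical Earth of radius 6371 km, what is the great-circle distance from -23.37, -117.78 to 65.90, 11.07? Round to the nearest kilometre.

Δλ = 11.07 − -117.78 = 128.85°.
Δφ = 65.90 − -23.37 = 89.27°.
a = sin²(Δφ/2) + cos φ₁ · cos φ₂ · sin²(Δλ/2) = 0.798609.
c = 2·atan2(√a, √(1−a)) = 2.21082 rad → d = 6371·c ≈ 14085.16 km.

14085 km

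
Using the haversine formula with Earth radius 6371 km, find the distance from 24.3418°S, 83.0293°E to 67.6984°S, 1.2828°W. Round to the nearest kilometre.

Δλ = -1.2828 − 83.0293 = -84.3121°.
Δφ = -67.6984 − -24.3418 = -43.3566°.
a = sin²(Δφ/2) + cos φ₁ · cos φ₂ · sin²(Δλ/2) = 0.292193.
c = 2·atan2(√a, √(1−a)) = 1.14218 rad → d = 6371·c ≈ 7276.82 km.

7277 km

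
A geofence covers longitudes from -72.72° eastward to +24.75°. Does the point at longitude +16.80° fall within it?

Yes

Band width going east from -72.72° to +24.75°: ((24.75 − -72.72) mod 360) = 97.47°.
Offset of +16.80° east of the west edge: ((16.80 − -72.72) mod 360) = 89.52°.
89.52° ≤ 97.47° ⇒ inside.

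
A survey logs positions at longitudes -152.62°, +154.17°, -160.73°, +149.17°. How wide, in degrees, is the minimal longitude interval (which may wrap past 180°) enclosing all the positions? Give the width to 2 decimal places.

Sort the longitudes: -160.73°, -152.62°, +149.17°, +154.17°.
Eastward gaps between consecutive values (wrapping around): 8.11°, 301.79°, 5.00°, 45.10°.
Largest gap = 301.79° ⇒ minimal covering band is its complement: 360° − 301.79° = 58.21°.
Band runs from +149.17° eastward to -152.62°, crossing the antimeridian.

58.21°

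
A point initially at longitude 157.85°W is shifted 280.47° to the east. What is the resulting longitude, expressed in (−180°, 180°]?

122.62°E

Start at -157.85°; shift +280.47° → +122.62°.
+122.62° already lies in (−180°, 180°].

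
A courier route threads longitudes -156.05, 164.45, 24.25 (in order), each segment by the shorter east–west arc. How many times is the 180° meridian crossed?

Leg 1: -156.05° → +164.45°, shortest Δλ = -39.5° (west) — crosses 180°.
Leg 2: +164.45° → +24.25°, shortest Δλ = -140.2° (west) — does not cross 180°.
Total crossings: 1.

1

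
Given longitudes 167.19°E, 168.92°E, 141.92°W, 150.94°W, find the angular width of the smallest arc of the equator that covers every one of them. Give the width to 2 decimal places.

Sort the longitudes: -150.94°, -141.92°, +167.19°, +168.92°.
Eastward gaps between consecutive values (wrapping around): 9.02°, 309.11°, 1.73°, 40.14°.
Largest gap = 309.11° ⇒ minimal covering band is its complement: 360° − 309.11° = 50.89°.
Band runs from +167.19° eastward to -141.92°, crossing the antimeridian.

50.89°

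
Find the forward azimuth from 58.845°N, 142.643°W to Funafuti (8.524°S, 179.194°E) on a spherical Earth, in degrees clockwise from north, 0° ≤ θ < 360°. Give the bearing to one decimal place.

219.5°

Δλ = 179.194 − -142.643 = 321.837°; wrapped into (−180°, 180°]: -38.163°.
θ = atan2( sin Δλ · cos φ₂ , cos φ₁ · sin φ₂ − sin φ₁ · cos φ₂ · cos Δλ )
  = atan2(-0.61108, -0.74211) = -140.531° → normalised to [0°, 360°): 219.469°.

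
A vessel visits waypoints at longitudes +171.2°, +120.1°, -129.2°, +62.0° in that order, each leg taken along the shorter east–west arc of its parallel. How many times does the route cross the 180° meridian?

2

Leg 1: +171.2° → +120.1°, shortest Δλ = -51.1° (west) — does not cross 180°.
Leg 2: +120.1° → -129.2°, shortest Δλ = 110.7° (east) — crosses 180°.
Leg 3: -129.2° → +62.0°, shortest Δλ = -168.8° (west) — crosses 180°.
Total crossings: 2.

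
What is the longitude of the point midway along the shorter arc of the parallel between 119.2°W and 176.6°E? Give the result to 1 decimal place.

Signed shortest Δλ from -119.2° to +176.6° is -64.2°.
Midpoint longitude = -119.2° + (-64.2°)/2 = -119.2° − 32.1° = -151.3°.
(The naïve average (-119.2 + +176.6)/2 = 28.7° is on the wrong side of the globe.)

151.3°W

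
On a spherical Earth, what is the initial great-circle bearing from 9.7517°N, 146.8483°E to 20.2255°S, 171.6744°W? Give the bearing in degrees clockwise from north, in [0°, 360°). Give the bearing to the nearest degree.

126°

Δλ = -171.6744 − 146.8483 = -318.5227°; wrapped into (−180°, 180°]: 41.4773°.
θ = atan2( sin Δλ · cos φ₂ , cos φ₁ · sin φ₂ − sin φ₁ · cos φ₂ · cos Δλ )
  = atan2(0.62148, -0.45980) = 126.495° → normalised to [0°, 360°): 126.495°.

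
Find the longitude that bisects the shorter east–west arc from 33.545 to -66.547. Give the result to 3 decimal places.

-16.501°

Signed shortest Δλ from +33.545° to -66.547° is -100.092°.
Midpoint longitude = +33.545° + (-100.092°)/2 = +33.545° − 50.046° = -16.501°.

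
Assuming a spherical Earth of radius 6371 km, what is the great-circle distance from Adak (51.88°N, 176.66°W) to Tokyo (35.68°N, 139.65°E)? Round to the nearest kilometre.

Δλ = 139.65 − -176.66 = 316.31°; wrapped into (−180°, 180°]: -43.69°.
Δφ = 35.68 − 51.88 = -16.20°.
a = sin²(Δφ/2) + cos φ₁ · cos φ₂ · sin²(Δλ/2) = 0.089280.
c = 2·atan2(√a, √(1−a)) = 0.60686 rad → d = 6371·c ≈ 3866.33 km.

3866 km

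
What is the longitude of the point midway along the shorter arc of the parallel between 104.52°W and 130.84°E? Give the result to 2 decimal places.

166.84°W

Signed shortest Δλ from -104.52° to +130.84° is -124.64°.
Midpoint longitude = -104.52° + (-124.64°)/2 = -104.52° − 62.32° = -166.84°.
(The naïve average (-104.52 + +130.84)/2 = 13.16° is on the wrong side of the globe.)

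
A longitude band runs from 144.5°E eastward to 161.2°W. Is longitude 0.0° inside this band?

No

Band width going east from +144.5° to -161.2°: ((-161.2 − 144.5) mod 360) = 54.3°.
Offset of -0.0° east of the west edge: ((-0.0 − 144.5) mod 360) = 215.5°.
215.5° > 54.3° ⇒ outside.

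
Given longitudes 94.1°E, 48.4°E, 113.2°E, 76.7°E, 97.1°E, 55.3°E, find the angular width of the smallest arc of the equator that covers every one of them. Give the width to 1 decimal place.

Sort the longitudes: +48.4°, +55.3°, +76.7°, +94.1°, +97.1°, +113.2°.
Eastward gaps between consecutive values (wrapping around): 6.9°, 21.4°, 17.4°, 3.0°, 16.1°, 295.2°.
Largest gap = 295.2° ⇒ minimal covering band is its complement: 360° − 295.2° = 64.8°.
Band runs from +48.4° eastward to +113.2°.

64.8°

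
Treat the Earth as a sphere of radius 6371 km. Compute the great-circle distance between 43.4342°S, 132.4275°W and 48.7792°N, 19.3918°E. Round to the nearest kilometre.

Δλ = 19.3918 − -132.4275 = 151.8193°.
Δφ = 48.7792 − -43.4342 = 92.2134°.
a = sin²(Δφ/2) + cos φ₁ · cos φ₂ · sin²(Δλ/2) = 0.969465.
c = 2·atan2(√a, √(1−a)) = 2.79030 rad → d = 6371·c ≈ 17777.02 km.

17777 km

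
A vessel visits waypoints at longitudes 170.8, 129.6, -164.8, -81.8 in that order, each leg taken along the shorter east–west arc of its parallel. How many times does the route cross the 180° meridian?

1

Leg 1: +170.8° → +129.6°, shortest Δλ = -41.2° (west) — does not cross 180°.
Leg 2: +129.6° → -164.8°, shortest Δλ = 65.6° (east) — crosses 180°.
Leg 3: -164.8° → -81.8°, shortest Δλ = 83.0° (east) — does not cross 180°.
Total crossings: 1.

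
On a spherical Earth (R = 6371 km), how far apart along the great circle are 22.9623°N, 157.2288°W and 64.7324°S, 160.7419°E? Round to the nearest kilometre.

10396 km

Δλ = 160.7419 − -157.2288 = 317.9707°; wrapped into (−180°, 180°]: -42.0293°.
Δφ = -64.7324 − 22.9623 = -87.6947°.
a = sin²(Δφ/2) + cos φ₁ · cos φ₂ · sin²(Δλ/2) = 0.530430.
c = 2·atan2(√a, √(1−a)) = 1.63169 rad → d = 6371·c ≈ 10395.53 km.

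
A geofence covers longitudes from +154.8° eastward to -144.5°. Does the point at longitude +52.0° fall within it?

Band width going east from +154.8° to -144.5°: ((-144.5 − 154.8) mod 360) = 60.7°.
Offset of +52.0° east of the west edge: ((52.0 − 154.8) mod 360) = 257.2°.
257.2° > 60.7° ⇒ outside.

No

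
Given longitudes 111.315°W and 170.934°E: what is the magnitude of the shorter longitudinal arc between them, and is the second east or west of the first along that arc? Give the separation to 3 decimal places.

77.751° west

Raw difference: 170.934 − -111.315 = 282.249°.
Normalise into (−180°, 180°]: 282.249° − 360° = -77.751°.
Negative ⇒ the second point lies to the west; separation 77.751°.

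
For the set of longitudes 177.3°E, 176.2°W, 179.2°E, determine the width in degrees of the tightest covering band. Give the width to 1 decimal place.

Sort the longitudes: -176.2°, +177.3°, +179.2°.
Eastward gaps between consecutive values (wrapping around): 353.5°, 1.9°, 4.6°.
Largest gap = 353.5° ⇒ minimal covering band is its complement: 360° − 353.5° = 6.5°.
Band runs from +177.3° eastward to -176.2°, crossing the antimeridian.

6.5°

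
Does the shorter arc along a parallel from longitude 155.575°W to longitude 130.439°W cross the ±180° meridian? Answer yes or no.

No

Signed shortest Δλ = ((-130.439 − -155.575 + 180) mod 360) − 180 = 25.136°.
Going east by 25.136° from -155.575° reaches -130.439° without touching 180°.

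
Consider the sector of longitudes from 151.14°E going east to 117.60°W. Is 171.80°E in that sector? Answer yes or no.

Yes

Band width going east from +151.14° to -117.60°: ((-117.60 − 151.14) mod 360) = 91.26°.
Offset of +171.80° east of the west edge: ((171.80 − 151.14) mod 360) = 20.66°.
20.66° ≤ 91.26° ⇒ inside.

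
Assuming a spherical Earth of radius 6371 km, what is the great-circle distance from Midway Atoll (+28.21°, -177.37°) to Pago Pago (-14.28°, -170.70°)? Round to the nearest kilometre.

4779 km

Δλ = -170.70 − -177.37 = 6.67°.
Δφ = -14.28 − 28.21 = -42.49°.
a = sin²(Δφ/2) + cos φ₁ · cos φ₂ · sin²(Δλ/2) = 0.134192.
c = 2·atan2(√a, √(1−a)) = 0.75011 rad → d = 6371·c ≈ 4778.94 km.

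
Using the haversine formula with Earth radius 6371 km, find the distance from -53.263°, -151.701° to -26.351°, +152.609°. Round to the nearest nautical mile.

Δλ = 152.609 − -151.701 = 304.310°; wrapped into (−180°, 180°]: -55.690°.
Δφ = -26.351 − -53.263 = 26.912°.
a = sin²(Δφ/2) + cos φ₁ · cos φ₂ · sin²(Δλ/2) = 0.171083.
c = 2·atan2(√a, √(1−a)) = 0.85286 rad → d = 6371·c ≈ 5433.55 km ≈ 2933.88 nmi.

2934 nmi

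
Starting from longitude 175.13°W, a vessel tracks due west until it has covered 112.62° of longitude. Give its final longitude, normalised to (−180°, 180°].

72.25°E

Start at -175.13°; shift −112.62° → -287.75°.
-287.75° lies outside (−180°, 180°]; add 360° → +72.25°.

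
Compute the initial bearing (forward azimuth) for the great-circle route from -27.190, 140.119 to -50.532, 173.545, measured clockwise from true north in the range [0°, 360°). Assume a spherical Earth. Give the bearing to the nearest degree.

Δλ = 173.545 − 140.119 = 33.426°.
θ = atan2( sin Δλ · cos φ₂ , cos φ₁ · sin φ₂ − sin φ₁ · cos φ₂ · cos Δλ )
  = atan2(0.35015, -0.44426) = 141.756° → normalised to [0°, 360°): 141.756°.

142°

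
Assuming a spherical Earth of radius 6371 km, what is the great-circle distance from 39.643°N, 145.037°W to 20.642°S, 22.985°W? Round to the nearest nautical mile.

7649 nmi

Δλ = -22.985 − -145.037 = 122.052°.
Δφ = -20.642 − 39.643 = -60.285°.
a = sin²(Δφ/2) + cos φ₁ · cos φ₂ · sin²(Δλ/2) = 0.803664.
c = 2·atan2(√a, √(1−a)) = 2.22349 rad → d = 6371·c ≈ 14165.85 km ≈ 7648.94 nmi.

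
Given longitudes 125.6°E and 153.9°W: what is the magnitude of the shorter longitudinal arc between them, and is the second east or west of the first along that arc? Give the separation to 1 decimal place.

80.5° east

Raw difference: -153.9 − 125.6 = -279.5°.
Normalise into (−180°, 180°]: -279.5° + 360° = 80.5°.
Positive ⇒ the second point lies to the east; separation 80.5°.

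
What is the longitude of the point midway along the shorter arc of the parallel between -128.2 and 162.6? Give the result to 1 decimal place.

Signed shortest Δλ from -128.2° to +162.6° is -69.2°.
Midpoint longitude = -128.2° + (-69.2°)/2 = -128.2° − 34.6° = -162.8°.
(The naïve average (-128.2 + +162.6)/2 = 17.2° is on the wrong side of the globe.)

-162.8°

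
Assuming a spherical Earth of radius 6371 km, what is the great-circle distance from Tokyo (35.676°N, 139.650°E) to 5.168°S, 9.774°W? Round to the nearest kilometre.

Δλ = -9.774 − 139.650 = -149.424°.
Δφ = -5.168 − 35.676 = -40.844°.
a = sin²(Δφ/2) + cos φ₁ · cos φ₂ · sin²(Δλ/2) = 0.874534.
c = 2·atan2(√a, √(1−a)) = 2.41745 rad → d = 6371·c ≈ 15401.57 km.

15402 km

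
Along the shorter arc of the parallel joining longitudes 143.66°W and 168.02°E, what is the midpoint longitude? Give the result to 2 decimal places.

Signed shortest Δλ from -143.66° to +168.02° is -48.32°.
Midpoint longitude = -143.66° + (-48.32°)/2 = -143.66° − 24.16° = -167.82°.
(The naïve average (-143.66 + +168.02)/2 = 12.18° is on the wrong side of the globe.)

167.82°W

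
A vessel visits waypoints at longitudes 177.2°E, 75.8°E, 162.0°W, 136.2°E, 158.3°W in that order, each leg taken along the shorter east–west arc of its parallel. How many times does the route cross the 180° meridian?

Leg 1: +177.2° → +75.8°, shortest Δλ = -101.4° (west) — does not cross 180°.
Leg 2: +75.8° → -162.0°, shortest Δλ = 122.2° (east) — crosses 180°.
Leg 3: -162.0° → +136.2°, shortest Δλ = -61.8° (west) — crosses 180°.
Leg 4: +136.2° → -158.3°, shortest Δλ = 65.5° (east) — crosses 180°.
Total crossings: 3.

3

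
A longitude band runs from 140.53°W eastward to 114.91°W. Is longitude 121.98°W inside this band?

Yes

Band width going east from -140.53° to -114.91°: ((-114.91 − -140.53) mod 360) = 25.62°.
Offset of -121.98° east of the west edge: ((-121.98 − -140.53) mod 360) = 18.55°.
18.55° ≤ 25.62° ⇒ inside.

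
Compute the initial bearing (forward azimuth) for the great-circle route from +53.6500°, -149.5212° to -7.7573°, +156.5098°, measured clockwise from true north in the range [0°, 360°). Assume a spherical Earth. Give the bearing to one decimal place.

235.6°

Δλ = 156.5098 − -149.5212 = 306.0310°; wrapped into (−180°, 180°]: -53.9690°.
θ = atan2( sin Δλ · cos φ₂ , cos φ₁ · sin φ₂ − sin φ₁ · cos φ₂ · cos Δλ )
  = atan2(-0.80130, -0.54943) = -124.437° → normalised to [0°, 360°): 235.563°.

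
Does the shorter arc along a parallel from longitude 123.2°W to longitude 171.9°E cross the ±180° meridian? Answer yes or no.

Naïve |171.9 − -123.2| = 295.1° > 180°, so the shorter arc goes the other way round — across 180°.
Signed shortest Δλ = ((171.9 − -123.2 + 180) mod 360) − 180 = -64.9°.
Going west by 64.9° from -123.2° passes through 180° before reaching +171.9°.

Yes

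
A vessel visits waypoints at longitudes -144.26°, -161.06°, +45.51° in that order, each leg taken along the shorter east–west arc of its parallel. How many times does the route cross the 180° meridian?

1

Leg 1: -144.26° → -161.06°, shortest Δλ = -16.8° (west) — does not cross 180°.
Leg 2: -161.06° → +45.51°, shortest Δλ = -153.43° (west) — crosses 180°.
Total crossings: 1.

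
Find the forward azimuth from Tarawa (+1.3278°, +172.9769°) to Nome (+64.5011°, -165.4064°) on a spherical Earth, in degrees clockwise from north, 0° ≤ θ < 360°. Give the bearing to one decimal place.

10.1°

Δλ = -165.4064 − 172.9769 = -338.3833°; wrapped into (−180°, 180°]: 21.6167°.
θ = atan2( sin Δλ · cos φ₂ , cos φ₁ · sin φ₂ − sin φ₁ · cos φ₂ · cos Δλ )
  = atan2(0.15859, 0.89308) = 10.070° → normalised to [0°, 360°): 10.070°.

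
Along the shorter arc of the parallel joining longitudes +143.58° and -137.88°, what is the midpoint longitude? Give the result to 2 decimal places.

-177.15°

Signed shortest Δλ from +143.58° to -137.88° is +78.54°.
Midpoint longitude = +143.58° + (+78.54°)/2 = +143.58° + 39.27° = +182.85°.
Normalise into (−180°, 180°]: -177.15°.
(The naïve average (+143.58 + -137.88)/2 = 2.85° is on the wrong side of the globe.)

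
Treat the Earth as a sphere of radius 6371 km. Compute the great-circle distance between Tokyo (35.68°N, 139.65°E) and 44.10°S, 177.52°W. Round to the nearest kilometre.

9868 km

Δλ = -177.52 − 139.65 = -317.17°; wrapped into (−180°, 180°]: 42.83°.
Δφ = -44.10 − 35.68 = -79.78°.
a = sin²(Δφ/2) + cos φ₁ · cos φ₂ · sin²(Δλ/2) = 0.489051.
c = 2·atan2(√a, √(1−a)) = 1.54890 rad → d = 6371·c ≈ 9868.02 km.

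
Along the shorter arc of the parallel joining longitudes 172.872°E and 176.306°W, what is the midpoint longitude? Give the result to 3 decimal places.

Signed shortest Δλ from +172.872° to -176.306° is +10.822°.
Midpoint longitude = +172.872° + (+10.822°)/2 = +172.872° + 5.411° = +178.283°.
(The naïve average (+172.872 + -176.306)/2 = -1.717° is on the wrong side of the globe.)

178.283°E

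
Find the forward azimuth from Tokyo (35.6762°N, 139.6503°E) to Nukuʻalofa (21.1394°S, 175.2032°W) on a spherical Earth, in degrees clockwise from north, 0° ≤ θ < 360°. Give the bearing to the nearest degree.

136°

Δλ = -175.2032 − 139.6503 = -314.8535°; wrapped into (−180°, 180°]: 45.1465°.
θ = atan2( sin Δλ · cos φ₂ , cos φ₁ · sin φ₂ − sin φ₁ · cos φ₂ · cos Δλ )
  = atan2(0.66121, -0.67661) = 135.660° → normalised to [0°, 360°): 135.660°.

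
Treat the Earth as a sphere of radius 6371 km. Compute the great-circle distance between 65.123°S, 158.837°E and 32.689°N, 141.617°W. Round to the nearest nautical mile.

6490 nmi

Δλ = -141.617 − 158.837 = -300.454°; wrapped into (−180°, 180°]: 59.546°.
Δφ = 32.689 − -65.123 = 97.812°.
a = sin²(Δφ/2) + cos φ₁ · cos φ₂ · sin²(Δλ/2) = 0.655260.
c = 2·atan2(√a, √(1−a)) = 1.88654 rad → d = 6371·c ≈ 12019.13 km ≈ 6489.81 nmi.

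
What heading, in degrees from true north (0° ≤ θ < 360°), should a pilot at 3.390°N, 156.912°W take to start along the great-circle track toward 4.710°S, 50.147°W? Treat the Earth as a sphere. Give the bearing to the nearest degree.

94°

Δλ = -50.147 − -156.912 = 106.765°.
θ = atan2( sin Δλ · cos φ₂ , cos φ₁ · sin φ₂ − sin φ₁ · cos φ₂ · cos Δλ )
  = atan2(0.95426, -0.06497) = 93.895° → normalised to [0°, 360°): 93.895°.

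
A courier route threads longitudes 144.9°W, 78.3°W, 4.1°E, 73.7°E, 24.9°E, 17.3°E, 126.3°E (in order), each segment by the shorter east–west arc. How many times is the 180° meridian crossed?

Leg 1: -144.9° → -78.3°, shortest Δλ = 66.6° (east) — does not cross 180°.
Leg 2: -78.3° → +4.1°, shortest Δλ = 82.4° (east) — does not cross 180°.
Leg 3: +4.1° → +73.7°, shortest Δλ = 69.6° (east) — does not cross 180°.
Leg 4: +73.7° → +24.9°, shortest Δλ = -48.8° (west) — does not cross 180°.
Leg 5: +24.9° → +17.3°, shortest Δλ = -7.6° (west) — does not cross 180°.
Leg 6: +17.3° → +126.3°, shortest Δλ = 109.0° (east) — does not cross 180°.
Total crossings: 0.

0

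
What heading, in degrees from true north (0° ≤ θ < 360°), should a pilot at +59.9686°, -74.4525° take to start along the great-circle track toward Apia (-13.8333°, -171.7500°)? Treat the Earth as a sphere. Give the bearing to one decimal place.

Δλ = -171.7500 − -74.4525 = -97.2975°.
θ = atan2( sin Δλ · cos φ₂ , cos φ₁ · sin φ₂ − sin φ₁ · cos φ₂ · cos Δλ )
  = atan2(-0.96313, -0.01288) = -90.766° → normalised to [0°, 360°): 269.234°.

269.2°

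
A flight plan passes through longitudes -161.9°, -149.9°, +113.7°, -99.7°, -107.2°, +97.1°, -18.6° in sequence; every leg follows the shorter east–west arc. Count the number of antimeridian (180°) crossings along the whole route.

3

Leg 1: -161.9° → -149.9°, shortest Δλ = 12.0° (east) — does not cross 180°.
Leg 2: -149.9° → +113.7°, shortest Δλ = -96.4° (west) — crosses 180°.
Leg 3: +113.7° → -99.7°, shortest Δλ = 146.6° (east) — crosses 180°.
Leg 4: -99.7° → -107.2°, shortest Δλ = -7.5° (west) — does not cross 180°.
Leg 5: -107.2° → +97.1°, shortest Δλ = -155.7° (west) — crosses 180°.
Leg 6: +97.1° → -18.6°, shortest Δλ = -115.7° (west) — does not cross 180°.
Total crossings: 3.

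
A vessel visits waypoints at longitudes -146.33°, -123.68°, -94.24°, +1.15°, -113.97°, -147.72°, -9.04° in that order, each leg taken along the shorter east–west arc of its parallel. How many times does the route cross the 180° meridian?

Leg 1: -146.33° → -123.68°, shortest Δλ = 22.65° (east) — does not cross 180°.
Leg 2: -123.68° → -94.24°, shortest Δλ = 29.44° (east) — does not cross 180°.
Leg 3: -94.24° → +1.15°, shortest Δλ = 95.39° (east) — does not cross 180°.
Leg 4: +1.15° → -113.97°, shortest Δλ = -115.12° (west) — does not cross 180°.
Leg 5: -113.97° → -147.72°, shortest Δλ = -33.75° (west) — does not cross 180°.
Leg 6: -147.72° → -9.04°, shortest Δλ = 138.68° (east) — does not cross 180°.
Total crossings: 0.

0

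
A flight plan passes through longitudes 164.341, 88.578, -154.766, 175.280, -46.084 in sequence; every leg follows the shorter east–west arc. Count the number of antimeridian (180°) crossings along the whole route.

Leg 1: +164.341° → +88.578°, shortest Δλ = -75.763° (west) — does not cross 180°.
Leg 2: +88.578° → -154.766°, shortest Δλ = 116.656° (east) — crosses 180°.
Leg 3: -154.766° → +175.280°, shortest Δλ = -29.954° (west) — crosses 180°.
Leg 4: +175.280° → -46.084°, shortest Δλ = 138.636° (east) — crosses 180°.
Total crossings: 3.

3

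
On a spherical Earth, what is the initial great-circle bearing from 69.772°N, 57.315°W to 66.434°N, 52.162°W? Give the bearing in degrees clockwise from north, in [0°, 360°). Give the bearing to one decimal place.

Δλ = -52.162 − -57.315 = 5.153°.
θ = atan2( sin Δλ · cos φ₂ , cos φ₁ · sin φ₂ − sin φ₁ · cos φ₂ · cos Δλ )
  = atan2(0.03591, -0.05671) = 147.658° → normalised to [0°, 360°): 147.658°.

147.7°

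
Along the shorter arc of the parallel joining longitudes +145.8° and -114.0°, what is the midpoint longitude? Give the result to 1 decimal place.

Signed shortest Δλ from +145.8° to -114.0° is +100.2°.
Midpoint longitude = +145.8° + (+100.2°)/2 = +145.8° + 50.1° = +195.9°.
Normalise into (−180°, 180°]: -164.1°.
(The naïve average (+145.8 + -114.0)/2 = 15.9° is on the wrong side of the globe.)

-164.1°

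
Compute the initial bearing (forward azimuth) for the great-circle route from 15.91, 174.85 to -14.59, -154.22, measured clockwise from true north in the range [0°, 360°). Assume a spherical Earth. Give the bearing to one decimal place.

133.4°

Δλ = -154.22 − 174.85 = -329.07°; wrapped into (−180°, 180°]: 30.93°.
θ = atan2( sin Δλ · cos φ₂ , cos φ₁ · sin φ₂ − sin φ₁ · cos φ₂ · cos Δλ )
  = atan2(0.49742, -0.46981) = 133.365° → normalised to [0°, 360°): 133.365°.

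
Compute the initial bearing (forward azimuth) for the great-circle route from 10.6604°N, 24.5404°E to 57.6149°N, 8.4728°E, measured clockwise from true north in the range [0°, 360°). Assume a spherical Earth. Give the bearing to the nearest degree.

349°

Δλ = 8.4728 − 24.5404 = -16.0676°.
θ = atan2( sin Δλ · cos φ₂ , cos φ₁ · sin φ₂ − sin φ₁ · cos φ₂ · cos Δλ )
  = atan2(-0.14824, 0.73468) = -11.408° → normalised to [0°, 360°): 348.592°.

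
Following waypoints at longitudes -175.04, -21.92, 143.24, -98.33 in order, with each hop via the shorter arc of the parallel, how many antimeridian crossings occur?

1

Leg 1: -175.04° → -21.92°, shortest Δλ = 153.12° (east) — does not cross 180°.
Leg 2: -21.92° → +143.24°, shortest Δλ = 165.16° (east) — does not cross 180°.
Leg 3: +143.24° → -98.33°, shortest Δλ = 118.43° (east) — crosses 180°.
Total crossings: 1.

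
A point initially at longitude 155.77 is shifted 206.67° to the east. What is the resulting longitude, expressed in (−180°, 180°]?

+2.44°

Start at +155.77°; shift +206.67° → +362.44°.
+362.44° lies outside (−180°, 180°]; subtract 360° → +2.44°.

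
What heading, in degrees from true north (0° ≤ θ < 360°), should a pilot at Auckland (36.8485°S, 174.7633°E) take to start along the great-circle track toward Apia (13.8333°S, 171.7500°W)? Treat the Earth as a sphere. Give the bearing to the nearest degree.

Δλ = -171.7500 − 174.7633 = -346.5133°; wrapped into (−180°, 180°]: 13.4867°.
θ = atan2( sin Δλ · cos φ₂ , cos φ₁ · sin φ₂ − sin φ₁ · cos φ₂ · cos Δλ )
  = atan2(0.22646, 0.37492) = 31.133° → normalised to [0°, 360°): 31.133°.

31°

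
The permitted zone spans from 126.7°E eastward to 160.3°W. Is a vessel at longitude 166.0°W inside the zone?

Band width going east from +126.7° to -160.3°: ((-160.3 − 126.7) mod 360) = 73.0°.
Offset of -166.0° east of the west edge: ((-166.0 − 126.7) mod 360) = 67.3°.
67.3° ≤ 73.0° ⇒ inside.

Yes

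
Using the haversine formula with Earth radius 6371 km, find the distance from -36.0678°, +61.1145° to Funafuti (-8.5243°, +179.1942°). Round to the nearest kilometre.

Δλ = 179.1942 − 61.1145 = 118.0797°.
Δφ = -8.5243 − -36.0678 = 27.5435°.
a = sin²(Δφ/2) + cos φ₁ · cos φ₂ · sin²(Δλ/2) = 0.644502.
c = 2·atan2(√a, √(1−a)) = 1.86398 rad → d = 6371·c ≈ 11875.44 km.

11875 km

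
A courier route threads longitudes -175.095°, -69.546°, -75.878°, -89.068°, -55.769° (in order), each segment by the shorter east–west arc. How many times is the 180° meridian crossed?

0

Leg 1: -175.095° → -69.546°, shortest Δλ = 105.549° (east) — does not cross 180°.
Leg 2: -69.546° → -75.878°, shortest Δλ = -6.332° (west) — does not cross 180°.
Leg 3: -75.878° → -89.068°, shortest Δλ = -13.19° (west) — does not cross 180°.
Leg 4: -89.068° → -55.769°, shortest Δλ = 33.299° (east) — does not cross 180°.
Total crossings: 0.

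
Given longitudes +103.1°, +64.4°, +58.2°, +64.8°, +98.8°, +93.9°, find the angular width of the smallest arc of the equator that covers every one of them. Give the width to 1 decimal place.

44.9°

Sort the longitudes: +58.2°, +64.4°, +64.8°, +93.9°, +98.8°, +103.1°.
Eastward gaps between consecutive values (wrapping around): 6.2°, 0.4°, 29.1°, 4.9°, 4.3°, 315.1°.
Largest gap = 315.1° ⇒ minimal covering band is its complement: 360° − 315.1° = 44.9°.
Band runs from +58.2° eastward to +103.1°.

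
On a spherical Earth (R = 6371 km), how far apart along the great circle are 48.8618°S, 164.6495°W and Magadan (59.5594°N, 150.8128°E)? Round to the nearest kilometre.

Δλ = 150.8128 − -164.6495 = 315.4623°; wrapped into (−180°, 180°]: -44.5377°.
Δφ = 59.5594 − -48.8618 = 108.4212°.
a = sin²(Δφ/2) + cos φ₁ · cos φ₂ · sin²(Δλ/2) = 0.705865.
c = 2·atan2(√a, √(1−a)) = 1.99515 rad → d = 6371·c ≈ 12711.09 km.

12711 km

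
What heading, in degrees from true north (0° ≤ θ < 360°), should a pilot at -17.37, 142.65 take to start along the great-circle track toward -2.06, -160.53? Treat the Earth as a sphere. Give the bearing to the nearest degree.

81°

Δλ = -160.53 − 142.65 = -303.18°; wrapped into (−180°, 180°]: 56.82°.
θ = atan2( sin Δλ · cos φ₂ , cos φ₁ · sin φ₂ − sin φ₁ · cos φ₂ · cos Δλ )
  = atan2(0.83641, 0.12897) = 81.234° → normalised to [0°, 360°): 81.234°.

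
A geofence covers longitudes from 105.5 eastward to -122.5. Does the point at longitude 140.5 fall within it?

Yes

Band width going east from +105.5° to -122.5°: ((-122.5 − 105.5) mod 360) = 132.0°.
Offset of +140.5° east of the west edge: ((140.5 − 105.5) mod 360) = 35.0°.
35.0° ≤ 132.0° ⇒ inside.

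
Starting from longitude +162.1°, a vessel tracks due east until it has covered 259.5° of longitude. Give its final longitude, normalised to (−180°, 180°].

Start at +162.1°; shift +259.5° → +421.6°.
+421.6° lies outside (−180°, 180°]; subtract 360° → +61.6°.

+61.6°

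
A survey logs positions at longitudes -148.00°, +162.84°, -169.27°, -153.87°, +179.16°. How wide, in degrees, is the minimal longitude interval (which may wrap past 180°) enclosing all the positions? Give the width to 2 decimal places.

Sort the longitudes: -169.27°, -153.87°, -148.00°, +162.84°, +179.16°.
Eastward gaps between consecutive values (wrapping around): 15.40°, 5.87°, 310.84°, 16.32°, 11.57°.
Largest gap = 310.84° ⇒ minimal covering band is its complement: 360° − 310.84° = 49.16°.
Band runs from +162.84° eastward to -148.00°, crossing the antimeridian.

49.16°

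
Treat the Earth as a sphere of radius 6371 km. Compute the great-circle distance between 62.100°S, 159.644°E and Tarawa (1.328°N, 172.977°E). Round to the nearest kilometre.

Δλ = 172.977 − 159.644 = 13.333°.
Δφ = 1.328 − -62.100 = 63.428°.
a = sin²(Δφ/2) + cos φ₁ · cos φ₂ · sin²(Δλ/2) = 0.282644.
c = 2·atan2(√a, √(1−a)) = 1.12108 rad → d = 6371·c ≈ 7142.38 km.

7142 km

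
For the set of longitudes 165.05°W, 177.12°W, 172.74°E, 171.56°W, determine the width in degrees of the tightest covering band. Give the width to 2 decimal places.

22.21°

Sort the longitudes: -177.12°, -171.56°, -165.05°, +172.74°.
Eastward gaps between consecutive values (wrapping around): 5.56°, 6.51°, 337.79°, 10.14°.
Largest gap = 337.79° ⇒ minimal covering band is its complement: 360° − 337.79° = 22.21°.
Band runs from +172.74° eastward to -165.05°, crossing the antimeridian.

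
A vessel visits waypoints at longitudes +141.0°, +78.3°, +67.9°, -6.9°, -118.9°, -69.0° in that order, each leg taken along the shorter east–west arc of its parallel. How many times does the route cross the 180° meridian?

Leg 1: +141.0° → +78.3°, shortest Δλ = -62.7° (west) — does not cross 180°.
Leg 2: +78.3° → +67.9°, shortest Δλ = -10.4° (west) — does not cross 180°.
Leg 3: +67.9° → -6.9°, shortest Δλ = -74.8° (west) — does not cross 180°.
Leg 4: -6.9° → -118.9°, shortest Δλ = -112.0° (west) — does not cross 180°.
Leg 5: -118.9° → -69.0°, shortest Δλ = 49.9° (east) — does not cross 180°.
Total crossings: 0.

0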